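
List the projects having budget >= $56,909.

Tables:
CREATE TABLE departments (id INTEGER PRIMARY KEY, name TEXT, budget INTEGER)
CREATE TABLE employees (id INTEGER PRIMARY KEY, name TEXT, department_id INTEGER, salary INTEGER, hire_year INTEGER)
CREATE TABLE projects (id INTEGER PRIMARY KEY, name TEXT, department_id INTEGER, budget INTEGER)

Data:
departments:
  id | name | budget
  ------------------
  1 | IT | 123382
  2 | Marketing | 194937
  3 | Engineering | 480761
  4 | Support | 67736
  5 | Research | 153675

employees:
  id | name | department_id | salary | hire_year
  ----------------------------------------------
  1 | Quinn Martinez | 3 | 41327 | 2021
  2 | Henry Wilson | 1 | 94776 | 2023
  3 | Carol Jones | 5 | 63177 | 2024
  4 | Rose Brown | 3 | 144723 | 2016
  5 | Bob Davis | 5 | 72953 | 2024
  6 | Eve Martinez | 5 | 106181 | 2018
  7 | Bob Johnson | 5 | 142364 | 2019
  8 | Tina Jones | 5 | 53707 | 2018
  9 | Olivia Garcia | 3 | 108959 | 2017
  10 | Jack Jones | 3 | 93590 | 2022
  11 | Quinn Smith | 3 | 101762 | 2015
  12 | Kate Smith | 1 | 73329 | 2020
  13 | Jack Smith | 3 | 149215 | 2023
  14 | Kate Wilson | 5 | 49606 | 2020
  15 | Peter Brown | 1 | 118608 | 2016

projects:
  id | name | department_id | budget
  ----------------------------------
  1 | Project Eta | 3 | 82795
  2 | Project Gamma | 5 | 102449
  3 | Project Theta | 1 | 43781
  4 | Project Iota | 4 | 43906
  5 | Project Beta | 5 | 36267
SELECT name, budget FROM projects WHERE budget >= 56909

Execution result:
name | budget
Project Eta | 82795
Project Gamma | 102449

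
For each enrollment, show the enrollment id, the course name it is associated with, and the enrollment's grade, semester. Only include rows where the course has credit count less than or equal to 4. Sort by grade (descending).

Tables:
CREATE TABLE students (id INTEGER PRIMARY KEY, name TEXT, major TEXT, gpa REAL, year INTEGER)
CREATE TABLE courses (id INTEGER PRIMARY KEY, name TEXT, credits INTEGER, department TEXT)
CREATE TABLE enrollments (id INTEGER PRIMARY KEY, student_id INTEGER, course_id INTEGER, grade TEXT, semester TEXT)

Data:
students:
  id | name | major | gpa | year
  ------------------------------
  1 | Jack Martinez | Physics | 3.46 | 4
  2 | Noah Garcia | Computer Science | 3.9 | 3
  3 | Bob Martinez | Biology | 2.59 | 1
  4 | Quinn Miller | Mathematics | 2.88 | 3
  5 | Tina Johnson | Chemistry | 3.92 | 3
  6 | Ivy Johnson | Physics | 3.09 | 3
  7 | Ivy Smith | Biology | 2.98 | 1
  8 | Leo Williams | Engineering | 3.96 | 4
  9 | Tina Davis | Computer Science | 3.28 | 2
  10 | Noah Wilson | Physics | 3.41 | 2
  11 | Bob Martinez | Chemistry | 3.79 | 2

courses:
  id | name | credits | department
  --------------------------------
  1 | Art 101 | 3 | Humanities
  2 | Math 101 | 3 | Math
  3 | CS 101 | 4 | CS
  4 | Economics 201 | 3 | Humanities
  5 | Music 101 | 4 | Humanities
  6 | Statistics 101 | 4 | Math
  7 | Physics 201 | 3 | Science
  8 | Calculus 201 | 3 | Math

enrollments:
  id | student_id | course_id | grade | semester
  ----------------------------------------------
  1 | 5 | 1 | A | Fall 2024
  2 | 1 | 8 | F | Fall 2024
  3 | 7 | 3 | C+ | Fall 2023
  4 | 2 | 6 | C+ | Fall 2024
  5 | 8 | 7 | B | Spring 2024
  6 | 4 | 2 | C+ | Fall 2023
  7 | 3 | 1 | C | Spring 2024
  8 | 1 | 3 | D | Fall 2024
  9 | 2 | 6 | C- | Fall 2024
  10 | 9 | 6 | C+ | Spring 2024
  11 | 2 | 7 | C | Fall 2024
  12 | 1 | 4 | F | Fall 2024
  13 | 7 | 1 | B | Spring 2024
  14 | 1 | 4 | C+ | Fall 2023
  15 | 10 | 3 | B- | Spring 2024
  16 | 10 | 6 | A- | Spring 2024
SELECT c.id, p.name AS course, c.grade, c.semester FROM enrollments c JOIN courses p ON c.course_id = p.id WHERE p.credits <= 4 ORDER BY c.grade DESC

Execution result:
id | course | grade | semester
2 | Calculus 201 | F | Fall 2024
12 | Economics 201 | F | Fall 2024
8 | CS 101 | D | Fall 2024
9 | Statistics 101 | C- | Fall 2024
3 | CS 101 | C+ | Fall 2023
4 | Statistics 101 | C+ | Fall 2024
6 | Math 101 | C+ | Fall 2023
10 | Statistics 101 | C+ | Spring 2024
14 | Economics 201 | C+ | Fall 2023
7 | Art 101 | C | Spring 2024
11 | Physics 201 | C | Fall 2024
15 | CS 101 | B- | Spring 2024
5 | Physics 201 | B | Spring 2024
13 | Art 101 | B | Spring 2024
16 | Statistics 101 | A- | Spring 2024
1 | Art 101 | A | Fall 2024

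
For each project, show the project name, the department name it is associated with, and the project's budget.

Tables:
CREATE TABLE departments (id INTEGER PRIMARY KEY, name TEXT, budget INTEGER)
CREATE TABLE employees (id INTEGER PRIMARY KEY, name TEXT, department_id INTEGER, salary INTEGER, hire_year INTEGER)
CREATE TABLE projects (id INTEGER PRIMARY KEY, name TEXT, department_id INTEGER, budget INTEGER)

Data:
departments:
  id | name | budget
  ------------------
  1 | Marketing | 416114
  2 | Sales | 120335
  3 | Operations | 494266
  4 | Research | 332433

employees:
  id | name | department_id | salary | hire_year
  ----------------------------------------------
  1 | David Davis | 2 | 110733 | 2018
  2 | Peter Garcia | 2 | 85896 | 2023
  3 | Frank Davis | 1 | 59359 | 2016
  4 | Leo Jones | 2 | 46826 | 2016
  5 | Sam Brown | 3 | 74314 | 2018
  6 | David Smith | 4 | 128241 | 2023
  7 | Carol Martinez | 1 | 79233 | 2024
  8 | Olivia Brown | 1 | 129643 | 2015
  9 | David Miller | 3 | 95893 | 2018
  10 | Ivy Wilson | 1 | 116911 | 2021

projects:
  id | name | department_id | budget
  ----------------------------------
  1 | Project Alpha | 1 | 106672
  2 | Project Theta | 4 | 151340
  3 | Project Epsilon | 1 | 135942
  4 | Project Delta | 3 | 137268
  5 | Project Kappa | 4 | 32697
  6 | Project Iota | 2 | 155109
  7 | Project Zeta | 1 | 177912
SELECT c.name, p.name AS department, c.budget FROM projects c JOIN departments p ON c.department_id = p.id

Execution result:
name | department | budget
Project Alpha | Marketing | 106672
Project Theta | Research | 151340
Project Epsilon | Marketing | 135942
Project Delta | Operations | 137268
Project Kappa | Research | 32697
Project Iota | Sales | 155109
Project Zeta | Marketing | 177912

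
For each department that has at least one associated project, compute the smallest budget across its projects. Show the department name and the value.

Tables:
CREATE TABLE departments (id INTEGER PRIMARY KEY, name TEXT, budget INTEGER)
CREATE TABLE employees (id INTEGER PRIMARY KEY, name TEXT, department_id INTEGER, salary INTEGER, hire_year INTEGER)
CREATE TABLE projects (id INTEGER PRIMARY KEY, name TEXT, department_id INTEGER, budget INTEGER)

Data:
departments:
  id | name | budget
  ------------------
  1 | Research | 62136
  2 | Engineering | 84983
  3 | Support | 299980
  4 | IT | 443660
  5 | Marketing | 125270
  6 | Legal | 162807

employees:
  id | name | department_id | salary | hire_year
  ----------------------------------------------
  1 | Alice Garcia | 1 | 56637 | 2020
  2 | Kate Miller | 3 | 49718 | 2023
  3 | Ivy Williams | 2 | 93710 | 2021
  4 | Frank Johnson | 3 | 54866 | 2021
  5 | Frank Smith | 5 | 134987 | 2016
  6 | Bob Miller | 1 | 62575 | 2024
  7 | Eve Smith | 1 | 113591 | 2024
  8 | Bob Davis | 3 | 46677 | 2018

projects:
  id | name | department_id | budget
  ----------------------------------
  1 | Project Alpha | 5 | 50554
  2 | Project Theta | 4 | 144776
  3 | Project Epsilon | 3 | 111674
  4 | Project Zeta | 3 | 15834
SELECT p.name, MIN(c.budget) AS min_budget FROM projects c JOIN departments p ON c.department_id = p.id GROUP BY p.id, p.name

Execution result:
name | min_budget
Support | 15834
IT | 144776
Marketing | 50554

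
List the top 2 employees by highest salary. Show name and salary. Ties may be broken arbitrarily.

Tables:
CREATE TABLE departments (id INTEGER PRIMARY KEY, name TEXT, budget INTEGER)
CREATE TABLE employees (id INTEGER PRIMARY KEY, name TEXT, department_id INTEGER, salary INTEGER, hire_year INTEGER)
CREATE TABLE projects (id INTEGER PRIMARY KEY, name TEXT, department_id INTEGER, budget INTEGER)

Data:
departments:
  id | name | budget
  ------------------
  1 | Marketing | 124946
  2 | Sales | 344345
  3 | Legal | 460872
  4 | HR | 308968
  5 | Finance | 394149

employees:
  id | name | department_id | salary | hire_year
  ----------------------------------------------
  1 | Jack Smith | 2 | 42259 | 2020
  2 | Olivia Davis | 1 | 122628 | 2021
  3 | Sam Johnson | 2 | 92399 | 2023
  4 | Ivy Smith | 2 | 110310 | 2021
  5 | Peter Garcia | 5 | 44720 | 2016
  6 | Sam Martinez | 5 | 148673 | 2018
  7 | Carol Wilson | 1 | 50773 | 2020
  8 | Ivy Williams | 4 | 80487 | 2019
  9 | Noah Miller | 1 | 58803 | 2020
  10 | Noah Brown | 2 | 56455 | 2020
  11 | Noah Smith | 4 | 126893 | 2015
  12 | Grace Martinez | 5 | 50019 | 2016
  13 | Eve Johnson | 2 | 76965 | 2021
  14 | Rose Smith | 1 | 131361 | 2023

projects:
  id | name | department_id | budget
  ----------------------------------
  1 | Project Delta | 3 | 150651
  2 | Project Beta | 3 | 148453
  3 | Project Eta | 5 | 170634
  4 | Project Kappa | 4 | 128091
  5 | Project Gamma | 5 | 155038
SELECT name, salary FROM employees ORDER BY salary DESC LIMIT 2

Execution result:
name | salary
Sam Martinez | 148673
Rose Smith | 131361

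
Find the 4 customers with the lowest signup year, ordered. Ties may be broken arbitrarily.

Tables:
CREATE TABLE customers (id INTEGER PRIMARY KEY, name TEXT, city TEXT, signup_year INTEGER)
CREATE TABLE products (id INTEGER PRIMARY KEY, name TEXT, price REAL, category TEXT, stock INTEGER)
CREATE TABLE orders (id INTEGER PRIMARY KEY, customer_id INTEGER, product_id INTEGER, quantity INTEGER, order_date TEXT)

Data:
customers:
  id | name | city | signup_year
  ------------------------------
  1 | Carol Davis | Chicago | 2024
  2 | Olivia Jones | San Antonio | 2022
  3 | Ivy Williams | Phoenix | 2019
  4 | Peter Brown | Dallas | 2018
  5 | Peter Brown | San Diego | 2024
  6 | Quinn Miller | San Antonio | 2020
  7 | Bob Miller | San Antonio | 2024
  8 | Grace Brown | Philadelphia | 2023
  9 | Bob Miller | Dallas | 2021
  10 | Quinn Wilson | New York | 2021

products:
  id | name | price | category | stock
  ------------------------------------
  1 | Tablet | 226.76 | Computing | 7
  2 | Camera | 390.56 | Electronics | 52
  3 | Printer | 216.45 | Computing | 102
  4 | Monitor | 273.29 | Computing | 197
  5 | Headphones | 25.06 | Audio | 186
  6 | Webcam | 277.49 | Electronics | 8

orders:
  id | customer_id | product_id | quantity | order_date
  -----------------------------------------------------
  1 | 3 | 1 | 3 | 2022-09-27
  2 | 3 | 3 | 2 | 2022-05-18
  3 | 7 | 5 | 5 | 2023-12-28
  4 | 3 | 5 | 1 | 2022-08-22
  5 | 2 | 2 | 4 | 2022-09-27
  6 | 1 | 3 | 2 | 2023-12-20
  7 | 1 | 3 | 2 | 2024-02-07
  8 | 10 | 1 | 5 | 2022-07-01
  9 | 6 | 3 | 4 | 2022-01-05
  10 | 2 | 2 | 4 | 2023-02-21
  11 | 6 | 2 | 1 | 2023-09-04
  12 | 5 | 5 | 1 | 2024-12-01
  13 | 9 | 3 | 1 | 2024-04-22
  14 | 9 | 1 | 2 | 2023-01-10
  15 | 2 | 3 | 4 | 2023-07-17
SELECT name, signup_year FROM customers ORDER BY signup_year ASC LIMIT 4

Execution result:
name | signup_year
Peter Brown | 2018
Ivy Williams | 2019
Quinn Miller | 2020
Bob Miller | 2021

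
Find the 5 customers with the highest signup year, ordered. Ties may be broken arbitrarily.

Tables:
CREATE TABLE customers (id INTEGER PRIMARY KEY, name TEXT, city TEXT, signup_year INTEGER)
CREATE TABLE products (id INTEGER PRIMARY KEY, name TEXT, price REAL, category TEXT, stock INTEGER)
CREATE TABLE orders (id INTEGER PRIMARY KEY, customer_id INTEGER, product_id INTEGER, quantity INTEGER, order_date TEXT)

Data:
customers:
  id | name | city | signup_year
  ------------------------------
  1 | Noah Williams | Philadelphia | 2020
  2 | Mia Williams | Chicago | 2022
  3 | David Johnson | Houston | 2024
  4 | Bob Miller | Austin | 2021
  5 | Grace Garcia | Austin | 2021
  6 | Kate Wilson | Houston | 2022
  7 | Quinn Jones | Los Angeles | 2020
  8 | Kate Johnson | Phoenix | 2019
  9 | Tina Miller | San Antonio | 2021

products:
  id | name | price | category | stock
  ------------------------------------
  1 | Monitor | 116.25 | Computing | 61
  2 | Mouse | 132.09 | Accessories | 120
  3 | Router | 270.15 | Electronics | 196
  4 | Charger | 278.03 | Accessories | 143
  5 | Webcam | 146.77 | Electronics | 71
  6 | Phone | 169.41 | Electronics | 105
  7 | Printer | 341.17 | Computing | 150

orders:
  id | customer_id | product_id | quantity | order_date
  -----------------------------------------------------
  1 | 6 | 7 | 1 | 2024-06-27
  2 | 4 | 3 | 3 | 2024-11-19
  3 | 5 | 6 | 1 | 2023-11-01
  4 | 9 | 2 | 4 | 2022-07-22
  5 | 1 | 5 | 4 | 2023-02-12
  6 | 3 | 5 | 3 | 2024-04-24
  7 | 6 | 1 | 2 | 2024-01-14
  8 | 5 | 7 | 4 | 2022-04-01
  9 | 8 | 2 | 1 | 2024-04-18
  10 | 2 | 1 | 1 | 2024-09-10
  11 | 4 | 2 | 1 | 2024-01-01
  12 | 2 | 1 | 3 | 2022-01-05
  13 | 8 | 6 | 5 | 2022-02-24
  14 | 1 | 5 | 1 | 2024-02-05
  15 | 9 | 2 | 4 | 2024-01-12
SELECT name, signup_year FROM customers ORDER BY signup_year DESC LIMIT 5

Execution result:
name | signup_year
David Johnson | 2024
Mia Williams | 2022
Kate Wilson | 2022
Bob Miller | 2021
Grace Garcia | 2021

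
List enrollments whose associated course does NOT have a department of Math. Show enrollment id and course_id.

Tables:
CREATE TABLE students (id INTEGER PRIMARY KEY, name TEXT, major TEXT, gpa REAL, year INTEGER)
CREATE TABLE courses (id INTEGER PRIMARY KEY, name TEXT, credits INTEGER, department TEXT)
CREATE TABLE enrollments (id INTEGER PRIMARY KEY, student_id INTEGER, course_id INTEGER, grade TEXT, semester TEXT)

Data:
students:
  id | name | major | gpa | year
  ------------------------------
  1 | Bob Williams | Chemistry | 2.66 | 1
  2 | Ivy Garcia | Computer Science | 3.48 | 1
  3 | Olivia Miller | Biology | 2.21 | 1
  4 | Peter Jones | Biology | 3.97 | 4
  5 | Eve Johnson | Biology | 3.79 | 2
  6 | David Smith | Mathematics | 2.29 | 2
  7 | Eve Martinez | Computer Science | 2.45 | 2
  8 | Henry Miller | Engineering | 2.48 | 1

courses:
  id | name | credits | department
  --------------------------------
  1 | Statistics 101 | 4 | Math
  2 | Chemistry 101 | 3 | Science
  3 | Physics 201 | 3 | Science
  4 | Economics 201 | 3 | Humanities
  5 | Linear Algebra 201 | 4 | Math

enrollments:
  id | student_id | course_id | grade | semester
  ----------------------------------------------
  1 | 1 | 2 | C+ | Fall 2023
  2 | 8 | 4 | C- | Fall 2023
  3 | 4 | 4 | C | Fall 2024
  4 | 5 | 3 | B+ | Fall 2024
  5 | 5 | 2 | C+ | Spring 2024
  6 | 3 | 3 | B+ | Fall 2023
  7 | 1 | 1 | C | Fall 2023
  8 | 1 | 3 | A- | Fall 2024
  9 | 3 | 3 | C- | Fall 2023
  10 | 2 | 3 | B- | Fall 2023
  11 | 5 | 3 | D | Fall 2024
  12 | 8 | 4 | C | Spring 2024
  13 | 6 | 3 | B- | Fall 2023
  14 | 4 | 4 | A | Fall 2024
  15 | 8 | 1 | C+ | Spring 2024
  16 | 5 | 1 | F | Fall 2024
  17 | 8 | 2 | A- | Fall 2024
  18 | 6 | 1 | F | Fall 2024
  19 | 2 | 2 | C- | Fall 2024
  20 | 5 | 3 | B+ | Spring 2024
SELECT id, course_id FROM enrollments WHERE course_id NOT IN (SELECT id FROM courses WHERE department = 'Math')

Execution result:
id | course_id
1 | 2
2 | 4
3 | 4
4 | 3
5 | 2
6 | 3
8 | 3
9 | 3
10 | 3
11 | 3
12 | 4
13 | 3
14 | 4
17 | 2
19 | 2
20 | 3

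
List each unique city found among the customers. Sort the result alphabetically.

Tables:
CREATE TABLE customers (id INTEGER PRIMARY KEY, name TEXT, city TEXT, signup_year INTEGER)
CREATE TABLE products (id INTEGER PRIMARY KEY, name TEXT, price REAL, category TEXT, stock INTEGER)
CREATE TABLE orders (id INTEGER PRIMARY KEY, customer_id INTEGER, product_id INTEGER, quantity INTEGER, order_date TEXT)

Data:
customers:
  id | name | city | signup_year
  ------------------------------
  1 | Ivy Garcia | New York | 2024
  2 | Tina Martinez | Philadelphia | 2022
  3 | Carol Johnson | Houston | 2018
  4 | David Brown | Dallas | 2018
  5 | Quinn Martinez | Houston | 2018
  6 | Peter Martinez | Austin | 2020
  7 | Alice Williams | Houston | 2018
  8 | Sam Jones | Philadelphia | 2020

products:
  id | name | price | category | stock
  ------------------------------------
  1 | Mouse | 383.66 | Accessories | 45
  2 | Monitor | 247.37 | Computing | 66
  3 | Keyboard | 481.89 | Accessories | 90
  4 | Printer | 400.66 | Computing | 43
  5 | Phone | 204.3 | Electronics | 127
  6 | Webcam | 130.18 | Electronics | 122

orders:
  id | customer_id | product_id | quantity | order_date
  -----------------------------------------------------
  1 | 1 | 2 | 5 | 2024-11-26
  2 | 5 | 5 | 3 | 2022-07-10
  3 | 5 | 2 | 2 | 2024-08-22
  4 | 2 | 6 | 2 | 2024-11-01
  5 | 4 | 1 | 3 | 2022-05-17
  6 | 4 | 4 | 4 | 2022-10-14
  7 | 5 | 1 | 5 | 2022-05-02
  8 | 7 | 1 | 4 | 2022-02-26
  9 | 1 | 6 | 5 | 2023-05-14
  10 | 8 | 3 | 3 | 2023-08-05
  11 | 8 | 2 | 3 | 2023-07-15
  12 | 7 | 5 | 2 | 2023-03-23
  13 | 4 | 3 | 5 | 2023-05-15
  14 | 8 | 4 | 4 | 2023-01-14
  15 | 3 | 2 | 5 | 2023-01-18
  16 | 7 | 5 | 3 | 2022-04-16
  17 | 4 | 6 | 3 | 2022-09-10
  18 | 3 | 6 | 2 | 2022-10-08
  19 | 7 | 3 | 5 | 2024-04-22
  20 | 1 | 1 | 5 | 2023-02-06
SELECT DISTINCT city FROM customers ORDER BY city

Execution result:
city
Austin
Dallas
Houston
New York
Philadelphia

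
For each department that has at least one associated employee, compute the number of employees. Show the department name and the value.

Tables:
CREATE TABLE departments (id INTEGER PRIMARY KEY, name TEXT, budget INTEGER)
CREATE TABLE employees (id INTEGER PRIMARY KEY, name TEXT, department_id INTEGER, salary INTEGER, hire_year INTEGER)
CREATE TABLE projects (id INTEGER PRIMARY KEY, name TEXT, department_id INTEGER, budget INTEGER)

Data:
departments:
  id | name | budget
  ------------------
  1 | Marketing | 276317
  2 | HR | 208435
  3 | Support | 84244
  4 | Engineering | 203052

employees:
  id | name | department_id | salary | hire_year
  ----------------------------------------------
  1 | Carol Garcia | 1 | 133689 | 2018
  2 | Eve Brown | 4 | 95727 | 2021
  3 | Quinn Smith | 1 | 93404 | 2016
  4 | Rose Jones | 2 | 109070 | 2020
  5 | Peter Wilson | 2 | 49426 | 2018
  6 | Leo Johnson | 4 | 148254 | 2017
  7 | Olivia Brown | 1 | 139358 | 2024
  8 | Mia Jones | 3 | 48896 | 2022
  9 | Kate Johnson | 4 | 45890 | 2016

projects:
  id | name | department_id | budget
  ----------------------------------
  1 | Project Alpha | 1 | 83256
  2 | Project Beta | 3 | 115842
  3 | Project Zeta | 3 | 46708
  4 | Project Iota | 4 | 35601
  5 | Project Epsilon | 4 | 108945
SELECT p.name, COUNT(*) AS n FROM employees c JOIN departments p ON c.department_id = p.id GROUP BY p.id, p.name

Execution result:
name | n
Marketing | 3
HR | 2
Support | 1
Engineering | 3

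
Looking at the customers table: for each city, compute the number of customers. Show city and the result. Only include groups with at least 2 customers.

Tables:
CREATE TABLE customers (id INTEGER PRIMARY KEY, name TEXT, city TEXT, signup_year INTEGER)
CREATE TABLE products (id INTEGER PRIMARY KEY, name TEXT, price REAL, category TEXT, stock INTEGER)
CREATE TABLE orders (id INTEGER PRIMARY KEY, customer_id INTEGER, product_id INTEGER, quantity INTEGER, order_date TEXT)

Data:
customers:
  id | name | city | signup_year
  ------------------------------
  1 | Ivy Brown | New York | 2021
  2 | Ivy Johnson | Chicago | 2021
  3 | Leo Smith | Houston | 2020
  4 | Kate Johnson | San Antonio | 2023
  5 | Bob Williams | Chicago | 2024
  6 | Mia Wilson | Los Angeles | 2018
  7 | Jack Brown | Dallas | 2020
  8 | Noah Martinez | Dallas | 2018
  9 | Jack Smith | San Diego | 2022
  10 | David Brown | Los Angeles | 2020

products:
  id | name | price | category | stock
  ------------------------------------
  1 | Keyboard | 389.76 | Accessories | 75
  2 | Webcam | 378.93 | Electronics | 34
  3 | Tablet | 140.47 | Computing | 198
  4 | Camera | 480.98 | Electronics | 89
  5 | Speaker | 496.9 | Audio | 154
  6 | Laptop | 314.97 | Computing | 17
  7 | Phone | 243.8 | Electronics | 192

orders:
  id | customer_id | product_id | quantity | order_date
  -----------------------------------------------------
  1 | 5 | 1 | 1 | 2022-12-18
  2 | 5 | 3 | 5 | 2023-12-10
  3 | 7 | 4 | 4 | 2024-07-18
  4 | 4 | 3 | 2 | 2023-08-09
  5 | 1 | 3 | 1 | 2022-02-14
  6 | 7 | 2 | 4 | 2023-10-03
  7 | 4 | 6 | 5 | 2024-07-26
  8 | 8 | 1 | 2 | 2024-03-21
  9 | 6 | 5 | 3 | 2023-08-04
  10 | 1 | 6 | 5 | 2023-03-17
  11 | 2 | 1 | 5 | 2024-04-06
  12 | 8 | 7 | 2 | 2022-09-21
SELECT city, COUNT(*) AS n FROM customers GROUP BY city HAVING COUNT(*) >= 2

Execution result:
city | n
Chicago | 2
Dallas | 2
Los Angeles | 2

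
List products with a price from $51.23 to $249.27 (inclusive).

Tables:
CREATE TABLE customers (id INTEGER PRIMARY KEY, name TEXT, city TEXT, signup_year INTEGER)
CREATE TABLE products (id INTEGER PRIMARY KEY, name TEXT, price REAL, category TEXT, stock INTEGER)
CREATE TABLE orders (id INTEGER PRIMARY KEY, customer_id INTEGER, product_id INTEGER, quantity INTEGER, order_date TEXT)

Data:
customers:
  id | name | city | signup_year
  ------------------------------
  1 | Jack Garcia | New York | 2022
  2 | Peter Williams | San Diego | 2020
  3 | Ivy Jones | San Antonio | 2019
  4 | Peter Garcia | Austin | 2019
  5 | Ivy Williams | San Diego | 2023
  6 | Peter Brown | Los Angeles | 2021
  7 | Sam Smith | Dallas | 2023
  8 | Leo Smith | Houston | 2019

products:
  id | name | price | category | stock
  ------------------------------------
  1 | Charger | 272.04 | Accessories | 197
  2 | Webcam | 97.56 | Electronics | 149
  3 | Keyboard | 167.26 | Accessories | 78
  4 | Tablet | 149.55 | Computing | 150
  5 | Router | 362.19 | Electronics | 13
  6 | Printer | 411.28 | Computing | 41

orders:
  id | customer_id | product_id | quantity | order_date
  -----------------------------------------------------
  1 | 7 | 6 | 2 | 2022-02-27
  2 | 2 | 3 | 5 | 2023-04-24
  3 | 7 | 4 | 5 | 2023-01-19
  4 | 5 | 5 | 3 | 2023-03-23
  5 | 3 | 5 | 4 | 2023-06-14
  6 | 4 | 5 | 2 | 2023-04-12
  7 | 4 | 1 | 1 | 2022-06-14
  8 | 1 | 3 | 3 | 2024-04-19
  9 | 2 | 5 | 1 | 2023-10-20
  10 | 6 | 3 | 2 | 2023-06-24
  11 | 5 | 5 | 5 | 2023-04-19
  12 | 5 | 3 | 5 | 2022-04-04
SELECT name, price FROM products WHERE price BETWEEN 51.23 AND 249.27

Execution result:
name | price
Webcam | 97.56
Keyboard | 167.26
Tablet | 149.55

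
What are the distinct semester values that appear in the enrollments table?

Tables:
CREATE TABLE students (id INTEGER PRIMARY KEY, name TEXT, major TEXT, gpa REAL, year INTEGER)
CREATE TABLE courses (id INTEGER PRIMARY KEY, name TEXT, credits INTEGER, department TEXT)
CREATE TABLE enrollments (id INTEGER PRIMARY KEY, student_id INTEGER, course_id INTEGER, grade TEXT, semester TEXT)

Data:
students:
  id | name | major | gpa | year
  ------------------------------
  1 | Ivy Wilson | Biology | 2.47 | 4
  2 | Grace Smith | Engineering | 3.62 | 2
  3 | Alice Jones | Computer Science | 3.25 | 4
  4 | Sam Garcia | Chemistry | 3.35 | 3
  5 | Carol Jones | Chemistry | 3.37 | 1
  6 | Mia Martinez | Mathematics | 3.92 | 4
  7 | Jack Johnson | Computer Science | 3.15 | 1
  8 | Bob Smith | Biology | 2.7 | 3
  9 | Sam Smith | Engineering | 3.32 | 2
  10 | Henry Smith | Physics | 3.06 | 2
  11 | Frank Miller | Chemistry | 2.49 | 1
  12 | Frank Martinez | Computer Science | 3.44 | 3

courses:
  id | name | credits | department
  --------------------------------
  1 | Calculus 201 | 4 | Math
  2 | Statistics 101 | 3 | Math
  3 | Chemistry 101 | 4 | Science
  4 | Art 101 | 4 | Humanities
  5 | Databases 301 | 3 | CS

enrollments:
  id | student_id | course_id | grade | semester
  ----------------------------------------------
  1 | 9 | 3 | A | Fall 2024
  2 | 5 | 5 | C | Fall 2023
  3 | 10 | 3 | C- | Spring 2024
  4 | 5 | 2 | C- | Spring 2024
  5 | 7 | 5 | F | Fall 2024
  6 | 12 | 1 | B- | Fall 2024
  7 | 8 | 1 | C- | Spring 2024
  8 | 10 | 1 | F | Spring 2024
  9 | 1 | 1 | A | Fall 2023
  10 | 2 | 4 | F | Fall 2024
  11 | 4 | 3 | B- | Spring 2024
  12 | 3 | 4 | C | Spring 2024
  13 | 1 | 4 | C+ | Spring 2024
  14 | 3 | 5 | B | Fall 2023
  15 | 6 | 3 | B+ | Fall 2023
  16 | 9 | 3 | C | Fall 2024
SELECT DISTINCT semester FROM enrollments

Execution result:
semester
Fall 2024
Fall 2023
Spring 2024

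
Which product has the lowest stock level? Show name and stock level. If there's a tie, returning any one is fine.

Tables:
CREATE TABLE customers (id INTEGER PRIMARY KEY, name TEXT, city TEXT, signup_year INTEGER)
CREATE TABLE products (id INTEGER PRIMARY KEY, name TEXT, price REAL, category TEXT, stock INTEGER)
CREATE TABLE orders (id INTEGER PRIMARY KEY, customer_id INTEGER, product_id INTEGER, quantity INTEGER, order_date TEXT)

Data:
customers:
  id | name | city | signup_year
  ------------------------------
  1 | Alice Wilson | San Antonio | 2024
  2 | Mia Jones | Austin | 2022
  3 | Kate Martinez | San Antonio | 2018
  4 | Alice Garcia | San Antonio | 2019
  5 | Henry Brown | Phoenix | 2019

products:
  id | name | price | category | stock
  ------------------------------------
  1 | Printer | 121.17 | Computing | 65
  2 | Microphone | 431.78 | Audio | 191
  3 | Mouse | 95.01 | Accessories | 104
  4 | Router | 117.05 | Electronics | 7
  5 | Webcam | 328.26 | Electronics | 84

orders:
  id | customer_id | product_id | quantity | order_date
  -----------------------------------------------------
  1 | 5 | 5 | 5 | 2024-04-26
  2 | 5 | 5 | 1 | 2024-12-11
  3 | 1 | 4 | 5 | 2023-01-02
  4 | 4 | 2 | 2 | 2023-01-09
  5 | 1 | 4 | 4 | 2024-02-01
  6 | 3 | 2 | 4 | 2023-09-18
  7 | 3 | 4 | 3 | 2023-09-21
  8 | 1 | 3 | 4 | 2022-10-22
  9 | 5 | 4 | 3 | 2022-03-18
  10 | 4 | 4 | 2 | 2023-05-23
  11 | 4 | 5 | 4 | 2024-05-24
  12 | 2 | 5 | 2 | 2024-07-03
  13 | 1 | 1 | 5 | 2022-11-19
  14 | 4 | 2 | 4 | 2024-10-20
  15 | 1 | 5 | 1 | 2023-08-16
SELECT name, stock FROM products ORDER BY stock ASC LIMIT 1

Execution result:
name | stock
Router | 7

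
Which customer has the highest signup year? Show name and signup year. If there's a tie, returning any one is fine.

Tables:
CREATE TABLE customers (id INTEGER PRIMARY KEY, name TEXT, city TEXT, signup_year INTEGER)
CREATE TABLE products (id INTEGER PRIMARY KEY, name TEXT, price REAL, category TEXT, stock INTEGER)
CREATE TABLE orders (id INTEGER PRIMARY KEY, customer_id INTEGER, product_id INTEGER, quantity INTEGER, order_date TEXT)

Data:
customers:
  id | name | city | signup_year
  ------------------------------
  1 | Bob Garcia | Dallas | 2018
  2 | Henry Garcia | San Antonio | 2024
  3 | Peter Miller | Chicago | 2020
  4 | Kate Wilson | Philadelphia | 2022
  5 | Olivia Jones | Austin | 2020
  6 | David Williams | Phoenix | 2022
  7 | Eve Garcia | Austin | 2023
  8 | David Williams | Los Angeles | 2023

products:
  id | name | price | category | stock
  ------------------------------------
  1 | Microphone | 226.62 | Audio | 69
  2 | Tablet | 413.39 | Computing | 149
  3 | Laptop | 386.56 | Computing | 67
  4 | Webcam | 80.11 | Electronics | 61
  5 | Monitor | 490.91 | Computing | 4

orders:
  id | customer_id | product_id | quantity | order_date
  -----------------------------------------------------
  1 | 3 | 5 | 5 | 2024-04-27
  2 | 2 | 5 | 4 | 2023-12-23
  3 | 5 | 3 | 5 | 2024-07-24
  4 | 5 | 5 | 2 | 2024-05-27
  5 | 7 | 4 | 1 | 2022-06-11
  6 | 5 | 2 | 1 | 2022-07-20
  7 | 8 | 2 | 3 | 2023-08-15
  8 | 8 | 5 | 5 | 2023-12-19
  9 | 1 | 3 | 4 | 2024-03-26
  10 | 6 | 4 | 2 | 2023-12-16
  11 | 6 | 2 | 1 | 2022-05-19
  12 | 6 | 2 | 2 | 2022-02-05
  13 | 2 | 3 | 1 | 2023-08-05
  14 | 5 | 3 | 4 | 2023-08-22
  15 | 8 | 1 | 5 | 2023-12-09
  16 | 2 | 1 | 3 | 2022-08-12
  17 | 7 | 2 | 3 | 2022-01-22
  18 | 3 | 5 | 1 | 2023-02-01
SELECT name, signup_year FROM customers ORDER BY signup_year DESC LIMIT 1

Execution result:
name | signup_year
Henry Garcia | 2024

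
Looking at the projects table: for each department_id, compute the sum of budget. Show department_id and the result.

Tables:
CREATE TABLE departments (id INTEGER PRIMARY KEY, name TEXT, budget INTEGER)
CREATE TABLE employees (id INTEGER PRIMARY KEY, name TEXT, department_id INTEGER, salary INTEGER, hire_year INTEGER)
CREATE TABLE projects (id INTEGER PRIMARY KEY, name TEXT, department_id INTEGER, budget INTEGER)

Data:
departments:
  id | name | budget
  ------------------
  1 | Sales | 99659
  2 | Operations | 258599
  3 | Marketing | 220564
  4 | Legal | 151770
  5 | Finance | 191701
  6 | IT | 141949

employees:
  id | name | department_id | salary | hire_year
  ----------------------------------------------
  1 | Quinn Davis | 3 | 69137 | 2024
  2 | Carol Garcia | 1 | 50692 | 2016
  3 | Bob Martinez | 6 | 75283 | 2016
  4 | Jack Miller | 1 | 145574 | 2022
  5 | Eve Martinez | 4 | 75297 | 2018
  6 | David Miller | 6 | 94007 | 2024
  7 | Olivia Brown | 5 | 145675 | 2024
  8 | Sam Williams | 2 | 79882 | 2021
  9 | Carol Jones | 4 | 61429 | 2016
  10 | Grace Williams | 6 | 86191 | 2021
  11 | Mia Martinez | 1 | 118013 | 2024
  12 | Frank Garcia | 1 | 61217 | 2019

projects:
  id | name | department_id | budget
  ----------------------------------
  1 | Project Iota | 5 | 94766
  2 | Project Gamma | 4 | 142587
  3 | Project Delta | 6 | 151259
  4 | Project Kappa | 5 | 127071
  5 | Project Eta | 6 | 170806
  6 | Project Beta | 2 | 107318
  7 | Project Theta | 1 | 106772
SELECT department_id, SUM(budget) AS sum_budget FROM projects GROUP BY department_id

Execution result:
department_id | sum_budget
1 | 106772
2 | 107318
4 | 142587
5 | 221837
6 | 322065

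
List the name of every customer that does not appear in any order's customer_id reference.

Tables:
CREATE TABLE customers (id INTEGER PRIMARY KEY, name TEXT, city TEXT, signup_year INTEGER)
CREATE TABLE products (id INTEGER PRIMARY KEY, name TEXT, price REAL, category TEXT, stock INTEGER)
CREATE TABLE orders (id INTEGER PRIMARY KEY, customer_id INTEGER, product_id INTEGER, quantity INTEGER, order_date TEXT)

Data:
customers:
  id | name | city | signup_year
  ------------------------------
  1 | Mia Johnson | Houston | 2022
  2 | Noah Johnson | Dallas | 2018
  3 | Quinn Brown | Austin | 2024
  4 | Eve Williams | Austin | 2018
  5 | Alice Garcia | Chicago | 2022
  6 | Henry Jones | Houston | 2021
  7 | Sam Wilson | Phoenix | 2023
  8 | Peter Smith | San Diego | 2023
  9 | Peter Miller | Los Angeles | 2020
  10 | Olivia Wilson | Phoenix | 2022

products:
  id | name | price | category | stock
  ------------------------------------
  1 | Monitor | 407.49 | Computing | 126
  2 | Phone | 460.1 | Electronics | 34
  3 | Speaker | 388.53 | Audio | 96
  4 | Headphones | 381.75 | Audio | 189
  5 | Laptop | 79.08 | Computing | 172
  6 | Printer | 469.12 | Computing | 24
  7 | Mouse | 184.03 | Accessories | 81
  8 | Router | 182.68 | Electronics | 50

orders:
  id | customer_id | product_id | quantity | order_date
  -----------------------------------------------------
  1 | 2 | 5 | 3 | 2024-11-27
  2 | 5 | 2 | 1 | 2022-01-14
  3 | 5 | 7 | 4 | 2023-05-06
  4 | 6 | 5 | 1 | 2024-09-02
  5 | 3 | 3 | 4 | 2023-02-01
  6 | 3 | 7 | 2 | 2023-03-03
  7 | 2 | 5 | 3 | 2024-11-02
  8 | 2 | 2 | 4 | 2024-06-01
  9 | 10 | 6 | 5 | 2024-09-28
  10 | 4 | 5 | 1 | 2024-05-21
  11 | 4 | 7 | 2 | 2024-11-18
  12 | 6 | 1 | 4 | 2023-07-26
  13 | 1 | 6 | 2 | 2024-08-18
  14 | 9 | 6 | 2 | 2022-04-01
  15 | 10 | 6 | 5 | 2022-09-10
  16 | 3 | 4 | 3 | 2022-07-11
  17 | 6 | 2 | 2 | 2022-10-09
SELECT p.name FROM customers p LEFT JOIN orders c ON c.customer_id = p.id WHERE c.id IS NULL

Execution result:
name
Sam Wilson
Peter Smith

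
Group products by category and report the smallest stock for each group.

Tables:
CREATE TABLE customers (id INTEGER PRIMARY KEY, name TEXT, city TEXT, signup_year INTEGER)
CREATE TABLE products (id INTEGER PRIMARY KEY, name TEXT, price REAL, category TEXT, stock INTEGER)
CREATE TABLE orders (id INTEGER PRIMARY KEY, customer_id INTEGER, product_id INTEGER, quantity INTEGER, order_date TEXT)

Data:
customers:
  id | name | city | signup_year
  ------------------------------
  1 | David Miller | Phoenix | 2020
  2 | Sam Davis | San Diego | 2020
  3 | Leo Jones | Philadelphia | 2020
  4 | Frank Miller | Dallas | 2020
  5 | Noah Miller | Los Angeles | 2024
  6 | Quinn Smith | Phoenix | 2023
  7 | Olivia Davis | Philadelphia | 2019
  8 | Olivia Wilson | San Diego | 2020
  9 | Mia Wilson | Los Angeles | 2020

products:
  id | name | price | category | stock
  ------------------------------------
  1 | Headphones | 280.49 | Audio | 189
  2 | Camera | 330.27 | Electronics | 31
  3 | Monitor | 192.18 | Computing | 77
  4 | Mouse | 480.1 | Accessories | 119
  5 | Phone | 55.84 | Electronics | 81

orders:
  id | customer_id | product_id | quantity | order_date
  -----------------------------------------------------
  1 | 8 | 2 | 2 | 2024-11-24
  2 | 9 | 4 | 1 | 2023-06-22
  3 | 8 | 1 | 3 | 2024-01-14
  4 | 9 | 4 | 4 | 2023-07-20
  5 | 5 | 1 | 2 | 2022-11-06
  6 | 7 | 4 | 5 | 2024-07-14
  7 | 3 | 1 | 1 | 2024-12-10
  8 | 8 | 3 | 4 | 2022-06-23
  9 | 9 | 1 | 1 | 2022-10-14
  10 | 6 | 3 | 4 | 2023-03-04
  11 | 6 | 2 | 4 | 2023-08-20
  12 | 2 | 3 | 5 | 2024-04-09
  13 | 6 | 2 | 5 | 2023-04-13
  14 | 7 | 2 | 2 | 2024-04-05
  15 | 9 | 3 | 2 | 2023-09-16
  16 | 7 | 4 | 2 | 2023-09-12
SELECT category, MIN(stock) AS min_stock FROM products GROUP BY category

Execution result:
category | min_stock
Accessories | 119
Audio | 189
Computing | 77
Electronics | 31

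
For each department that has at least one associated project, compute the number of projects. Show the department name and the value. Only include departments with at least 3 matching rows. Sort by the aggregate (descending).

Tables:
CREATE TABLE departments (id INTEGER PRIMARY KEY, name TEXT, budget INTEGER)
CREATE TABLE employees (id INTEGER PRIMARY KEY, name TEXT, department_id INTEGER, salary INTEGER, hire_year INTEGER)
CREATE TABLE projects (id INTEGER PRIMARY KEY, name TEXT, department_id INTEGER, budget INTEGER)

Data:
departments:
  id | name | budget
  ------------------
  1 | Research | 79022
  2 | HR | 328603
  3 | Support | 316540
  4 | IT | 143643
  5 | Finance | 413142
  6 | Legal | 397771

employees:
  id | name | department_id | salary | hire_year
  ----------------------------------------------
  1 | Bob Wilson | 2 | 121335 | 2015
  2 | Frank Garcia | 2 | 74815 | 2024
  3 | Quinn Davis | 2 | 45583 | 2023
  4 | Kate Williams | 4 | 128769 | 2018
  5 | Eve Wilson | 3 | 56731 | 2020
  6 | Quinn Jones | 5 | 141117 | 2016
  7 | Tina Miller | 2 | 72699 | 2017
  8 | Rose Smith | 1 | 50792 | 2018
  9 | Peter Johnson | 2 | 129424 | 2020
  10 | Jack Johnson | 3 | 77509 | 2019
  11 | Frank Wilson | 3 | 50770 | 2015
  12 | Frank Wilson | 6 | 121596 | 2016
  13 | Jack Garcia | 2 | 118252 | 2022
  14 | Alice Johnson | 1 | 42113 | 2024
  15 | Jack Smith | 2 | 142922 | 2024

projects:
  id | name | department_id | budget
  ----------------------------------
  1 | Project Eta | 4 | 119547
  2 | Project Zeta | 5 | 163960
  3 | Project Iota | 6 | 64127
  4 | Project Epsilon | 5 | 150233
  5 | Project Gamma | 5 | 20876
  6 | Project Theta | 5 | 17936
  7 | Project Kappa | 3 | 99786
SELECT p.name, COUNT(*) AS n FROM projects c JOIN departments p ON c.department_id = p.id GROUP BY p.id, p.name HAVING COUNT(*) >= 3 ORDER BY n DESC

Execution result:
name | n
Finance | 4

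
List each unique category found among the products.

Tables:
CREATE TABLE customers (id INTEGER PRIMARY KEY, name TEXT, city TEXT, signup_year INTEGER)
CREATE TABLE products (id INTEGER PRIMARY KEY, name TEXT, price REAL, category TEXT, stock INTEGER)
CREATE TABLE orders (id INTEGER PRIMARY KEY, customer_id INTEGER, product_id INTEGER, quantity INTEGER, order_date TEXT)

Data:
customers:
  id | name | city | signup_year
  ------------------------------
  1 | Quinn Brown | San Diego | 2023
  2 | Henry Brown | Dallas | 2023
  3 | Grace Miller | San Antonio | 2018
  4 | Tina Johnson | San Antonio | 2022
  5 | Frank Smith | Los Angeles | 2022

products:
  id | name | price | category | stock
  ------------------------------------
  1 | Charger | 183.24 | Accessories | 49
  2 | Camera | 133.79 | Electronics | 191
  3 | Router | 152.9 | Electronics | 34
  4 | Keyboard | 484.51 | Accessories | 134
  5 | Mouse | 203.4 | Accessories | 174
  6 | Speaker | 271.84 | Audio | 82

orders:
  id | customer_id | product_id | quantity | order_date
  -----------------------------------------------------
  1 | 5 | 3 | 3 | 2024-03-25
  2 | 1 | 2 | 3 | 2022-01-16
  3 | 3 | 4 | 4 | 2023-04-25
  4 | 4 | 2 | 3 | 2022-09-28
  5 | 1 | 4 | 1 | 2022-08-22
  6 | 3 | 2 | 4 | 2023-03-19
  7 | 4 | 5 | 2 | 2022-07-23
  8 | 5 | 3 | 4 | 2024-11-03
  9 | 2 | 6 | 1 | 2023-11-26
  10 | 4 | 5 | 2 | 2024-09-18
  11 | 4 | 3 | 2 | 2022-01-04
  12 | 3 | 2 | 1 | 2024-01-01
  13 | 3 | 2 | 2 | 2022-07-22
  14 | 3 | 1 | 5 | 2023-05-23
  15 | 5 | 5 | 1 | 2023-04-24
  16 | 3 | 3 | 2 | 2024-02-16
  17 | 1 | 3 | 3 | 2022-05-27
SELECT DISTINCT category FROM products

Execution result:
category
Accessories
Electronics
Audio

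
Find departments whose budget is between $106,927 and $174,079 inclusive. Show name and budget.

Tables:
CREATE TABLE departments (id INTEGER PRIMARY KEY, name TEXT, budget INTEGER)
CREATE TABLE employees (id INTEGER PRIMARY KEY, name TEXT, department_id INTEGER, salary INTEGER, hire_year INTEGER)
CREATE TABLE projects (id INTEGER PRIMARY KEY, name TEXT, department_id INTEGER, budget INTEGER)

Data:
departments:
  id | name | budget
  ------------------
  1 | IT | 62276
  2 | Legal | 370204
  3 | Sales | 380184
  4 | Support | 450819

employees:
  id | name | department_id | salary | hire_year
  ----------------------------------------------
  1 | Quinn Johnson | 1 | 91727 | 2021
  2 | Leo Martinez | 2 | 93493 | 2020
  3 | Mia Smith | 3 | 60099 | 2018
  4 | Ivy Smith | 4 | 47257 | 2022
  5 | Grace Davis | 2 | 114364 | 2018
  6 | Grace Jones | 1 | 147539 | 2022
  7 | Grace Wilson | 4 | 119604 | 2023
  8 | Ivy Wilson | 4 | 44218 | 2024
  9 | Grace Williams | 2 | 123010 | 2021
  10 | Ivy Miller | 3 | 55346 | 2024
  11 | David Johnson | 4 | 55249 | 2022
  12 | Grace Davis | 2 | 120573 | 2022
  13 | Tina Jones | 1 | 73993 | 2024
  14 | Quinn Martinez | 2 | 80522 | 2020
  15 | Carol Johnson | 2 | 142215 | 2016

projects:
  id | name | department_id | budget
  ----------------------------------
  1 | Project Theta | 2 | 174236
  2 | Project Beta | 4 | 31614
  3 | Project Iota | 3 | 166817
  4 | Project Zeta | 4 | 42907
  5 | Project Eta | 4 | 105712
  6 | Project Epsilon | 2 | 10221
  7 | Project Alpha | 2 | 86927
SELECT name, budget FROM departments WHERE budget BETWEEN 106927 AND 174079

Execution result:
(no rows)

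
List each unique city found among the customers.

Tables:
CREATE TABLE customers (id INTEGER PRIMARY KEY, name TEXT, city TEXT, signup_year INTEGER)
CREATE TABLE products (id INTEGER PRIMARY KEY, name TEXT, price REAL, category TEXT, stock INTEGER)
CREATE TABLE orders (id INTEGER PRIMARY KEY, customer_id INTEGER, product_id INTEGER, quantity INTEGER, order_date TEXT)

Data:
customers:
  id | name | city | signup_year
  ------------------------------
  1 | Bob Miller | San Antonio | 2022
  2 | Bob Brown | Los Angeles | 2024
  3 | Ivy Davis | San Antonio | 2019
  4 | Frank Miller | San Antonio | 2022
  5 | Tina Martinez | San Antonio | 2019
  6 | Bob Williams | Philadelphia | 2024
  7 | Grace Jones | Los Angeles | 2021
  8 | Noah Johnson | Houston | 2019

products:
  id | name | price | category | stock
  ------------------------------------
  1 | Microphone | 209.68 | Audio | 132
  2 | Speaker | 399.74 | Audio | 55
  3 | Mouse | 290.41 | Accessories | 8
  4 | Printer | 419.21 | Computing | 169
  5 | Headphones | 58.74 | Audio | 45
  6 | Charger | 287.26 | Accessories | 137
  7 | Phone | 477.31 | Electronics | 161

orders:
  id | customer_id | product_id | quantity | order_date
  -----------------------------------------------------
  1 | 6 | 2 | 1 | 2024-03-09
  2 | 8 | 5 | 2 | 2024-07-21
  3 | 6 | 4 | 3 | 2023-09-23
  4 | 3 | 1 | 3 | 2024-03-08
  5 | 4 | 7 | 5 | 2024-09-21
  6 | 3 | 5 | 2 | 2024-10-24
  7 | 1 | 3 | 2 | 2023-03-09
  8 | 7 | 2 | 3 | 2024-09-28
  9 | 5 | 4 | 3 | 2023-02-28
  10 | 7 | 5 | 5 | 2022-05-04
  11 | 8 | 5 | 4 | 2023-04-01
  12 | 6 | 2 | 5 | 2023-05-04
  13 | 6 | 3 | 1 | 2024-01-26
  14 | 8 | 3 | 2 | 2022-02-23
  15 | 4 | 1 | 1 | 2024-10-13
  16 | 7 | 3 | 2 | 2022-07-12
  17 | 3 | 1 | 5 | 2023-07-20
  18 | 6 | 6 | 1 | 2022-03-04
SELECT DISTINCT city FROM customers

Execution result:
city
San Antonio
Los Angeles
Philadelphia
Houston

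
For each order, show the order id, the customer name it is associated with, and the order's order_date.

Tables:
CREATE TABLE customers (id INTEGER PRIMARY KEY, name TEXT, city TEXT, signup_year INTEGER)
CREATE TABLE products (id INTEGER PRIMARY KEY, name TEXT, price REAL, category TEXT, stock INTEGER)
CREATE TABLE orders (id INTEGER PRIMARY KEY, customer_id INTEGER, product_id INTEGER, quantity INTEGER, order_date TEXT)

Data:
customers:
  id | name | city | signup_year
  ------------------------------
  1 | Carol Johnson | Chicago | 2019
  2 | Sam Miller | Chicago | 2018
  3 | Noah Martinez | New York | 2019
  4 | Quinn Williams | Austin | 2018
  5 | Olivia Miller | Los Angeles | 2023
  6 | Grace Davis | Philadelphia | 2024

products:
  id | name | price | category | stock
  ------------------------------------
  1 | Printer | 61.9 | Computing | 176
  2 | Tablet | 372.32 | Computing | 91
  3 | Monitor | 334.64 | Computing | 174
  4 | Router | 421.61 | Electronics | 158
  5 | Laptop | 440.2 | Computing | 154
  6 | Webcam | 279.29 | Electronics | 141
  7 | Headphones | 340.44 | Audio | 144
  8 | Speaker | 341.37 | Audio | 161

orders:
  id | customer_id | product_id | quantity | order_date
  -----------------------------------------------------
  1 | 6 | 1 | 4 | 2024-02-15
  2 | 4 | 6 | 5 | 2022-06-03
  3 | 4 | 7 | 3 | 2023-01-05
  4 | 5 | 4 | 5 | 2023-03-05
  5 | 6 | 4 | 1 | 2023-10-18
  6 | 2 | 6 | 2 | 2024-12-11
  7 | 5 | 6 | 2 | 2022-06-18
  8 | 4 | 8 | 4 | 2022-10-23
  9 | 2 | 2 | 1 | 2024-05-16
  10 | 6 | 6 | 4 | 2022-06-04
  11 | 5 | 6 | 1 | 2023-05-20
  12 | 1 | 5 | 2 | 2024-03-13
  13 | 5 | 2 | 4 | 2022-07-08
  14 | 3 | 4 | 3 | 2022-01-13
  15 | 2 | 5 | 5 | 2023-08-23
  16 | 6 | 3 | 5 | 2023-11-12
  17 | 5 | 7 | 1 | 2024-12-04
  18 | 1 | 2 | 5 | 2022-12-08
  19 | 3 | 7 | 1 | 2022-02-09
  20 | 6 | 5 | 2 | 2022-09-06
SELECT c.id, p.name AS customer, c.order_date FROM orders c JOIN customers p ON c.customer_id = p.id

Execution result:
id | customer | order_date
1 | Grace Davis | 2024-02-15
2 | Quinn Williams | 2022-06-03
3 | Quinn Williams | 2023-01-05
4 | Olivia Miller | 2023-03-05
5 | Grace Davis | 2023-10-18
6 | Sam Miller | 2024-12-11
7 | Olivia Miller | 2022-06-18
8 | Quinn Williams | 2022-10-23
9 | Sam Miller | 2024-05-16
10 | Grace Davis | 2022-06-04
11 | Olivia Miller | 2023-05-20
12 | Carol Johnson | 2024-03-13
13 | Olivia Miller | 2022-07-08
14 | Noah Martinez | 2022-01-13
15 | Sam Miller | 2023-08-23
16 | Grace Davis | 2023-11-12
17 | Olivia Miller | 2024-12-04
18 | Carol Johnson | 2022-12-08
19 | Noah Martinez | 2022-02-09
20 | Grace Davis | 2022-09-06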